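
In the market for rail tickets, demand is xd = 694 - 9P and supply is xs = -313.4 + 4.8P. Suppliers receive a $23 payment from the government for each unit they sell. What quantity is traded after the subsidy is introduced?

x' = 109

Pre-subsidy: 694 - 9P = -313.4 + 4.8P gives P* = 73, x* = 37.
With the subsidy, sellers receive Ps = Pb + 23 for each unit, where Pb is the price buyers pay.
Supply in terms of Pb becomes xs = -313.4 + 4.8(Pb + 23) = -203 + 4.8Pb. Setting this equal to demand: 694 - 9Pb = -203 + 4.8Pb, so Pb = 65.
Sellers receive Ps = 65 + 23 = 88; x' = 694 − 9·65 = 109.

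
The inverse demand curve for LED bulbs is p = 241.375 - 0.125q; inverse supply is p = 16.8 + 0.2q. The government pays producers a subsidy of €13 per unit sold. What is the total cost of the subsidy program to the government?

Government cost = €9503

Pre-subsidy: 241.375 - 0.125q = 16.8 + 0.2q gives q* = 691 and p* = 155.
With the subsidy, sellers receive ps = pb + 13 for each unit, where pb is the price buyers pay.
On the curves, pb = 241.375 - 0.125q and ps = 16.8 + 0.2q; the wedge ps − pb = 13 gives 16.8 + 0.2q − (241.375 - 0.125q) = 13, so q' = 731.
Then pb = 241.375 − 0.125·731 = 150 and ps = 16.8 + 0.2·731 = 163.
Government outlay = subsidy × quantity = 13 × 731 = 9503.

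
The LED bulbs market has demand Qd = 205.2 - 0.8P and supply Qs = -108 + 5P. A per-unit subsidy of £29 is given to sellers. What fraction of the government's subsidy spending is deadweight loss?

DWL / government spending = 5/91

Pre-subsidy: 205.2 - 0.8P = -108 + 5P gives P* = 54, Q* = 162.
With the subsidy, sellers receive Ps = Pb + 29 for each unit, where Pb is the price buyers pay.
Supply in terms of Pb becomes Qs = -108 + 5(Pb + 29) = 37 + 5Pb. Setting this equal to demand: 205.2 - 0.8Pb = 37 + 5Pb, so Pb = 29.
Sellers receive Ps = 29 + 29 = 58; Q' = 205.2 − 0.8·29 = 182.
ΔCS = ½(162 + 182)(54 − 29) = 4300; ΔPS = ½(162 + 182)(58 − 54) = 688.
Government spending = 29 × 182 = 5278.
DWL = ½ × 29 × (182 − 162) = 290; fraction = 290 / 5278 = 5/91.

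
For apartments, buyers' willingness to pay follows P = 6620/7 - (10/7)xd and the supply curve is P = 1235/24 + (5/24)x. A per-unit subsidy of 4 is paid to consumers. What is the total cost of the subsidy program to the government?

Government cost = 603628/275

Pre-subsidy: 6620/7 - (10/7)x = 1235/24 + (5/24)x gives x* = 30047/55 and P* = 1818/11.
With the rebate, buyers effectively pay Pb = Ps − 4, where Ps is the price sellers receive.
On the curves, Pb = 6620/7 - (10/7)x and Ps = 1235/24 + (5/24)x; the wedge Ps − Pb = 4 gives 1235/24 + (5/24)x − (6620/7 - (10/7)x) = 4, so x' = 150907/275.
Then Pb = 6620/7 − (10/7)·(150907/275) = 8898/55 and Ps = 1235/24 + (5/24)·(150907/275) = 9118/55.
Government outlay = subsidy × quantity = 4 × 150907/275 = 603628/275.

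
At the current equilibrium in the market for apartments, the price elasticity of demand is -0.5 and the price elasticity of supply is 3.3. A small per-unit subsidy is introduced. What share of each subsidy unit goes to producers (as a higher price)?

Producer share = 5/38

For a small subsidy around the equilibrium, the benefit split depends on the relative slopes, which at a point are proportional to the elasticities.
Buyer share = εs/(εs + |εd|) = 3.3/(3.3 + 0.5) = 33/38; seller share = |εd|/(εs + |εd|) = 5/38.
So producers capture 5/38 of the subsidy.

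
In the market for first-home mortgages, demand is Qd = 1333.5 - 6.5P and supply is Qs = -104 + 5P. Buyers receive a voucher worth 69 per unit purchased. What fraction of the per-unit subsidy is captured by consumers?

Consumer share = 10/23

Pre-subsidy: 1333.5 - 6.5P = -104 + 5P gives P* = 125, Q* = 521.
With the rebate, buyers effectively pay Pb = Ps − 69, where Ps is the price sellers receive.
Demand in terms of Ps becomes Qd = 1333.5 − 6.5(Ps − 69) = 1782 - 6.5Ps. Setting this equal to supply: 1782 - 6.5Ps = -104 + 5Ps, so Ps = 164.
Buyers pay Pb = 164 − 69 = 95; Q' = -104 + 5·164 = 716.
Buyers' price falls by P* − Pb = 125 − 95 = 30; sellers' price rises by Ps − P* = 164 − 125 = 39.
So consumers capture 30/69 = 10/23 of each unit of subsidy.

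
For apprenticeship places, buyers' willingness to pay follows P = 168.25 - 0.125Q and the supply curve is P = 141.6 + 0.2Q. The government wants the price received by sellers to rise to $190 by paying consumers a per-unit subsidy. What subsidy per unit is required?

Required subsidy s = $52 per unit

At a seller price of 190, quantity supplied is -708 + 5·190 = 242.
Buyers absorb 242 only when they pay Pb = 168.25 − 0.125·242 = 138.
s = Ps − Pb = 190 − 138 = 52.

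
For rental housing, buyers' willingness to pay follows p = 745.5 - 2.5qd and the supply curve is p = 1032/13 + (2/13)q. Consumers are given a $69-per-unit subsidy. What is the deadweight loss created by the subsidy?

Pre-subsidy: 745.5 - 2.5q = 1032/13 + (2/13)q gives q* = 251 and p* = 118.
With the rebate, buyers effectively pay pb = ps − 69, where ps is the price sellers receive.
On the curves, pb = 745.5 - 2.5q and ps = 1032/13 + (2/13)q; the wedge ps − pb = 69 gives 1032/13 + (2/13)q − (745.5 - 2.5q) = 69, so q' = 277.
Then pb = 745.5 − 2.5·277 = 53 and ps = 1032/13 + (2/13)·277 = 122.
The subsidy expands output by 277 − 251 = 26 past the efficient level; on those units the gap between marginal cost and willingness to pay runs from 0 up to 69.
DWL = ½ × 69 × 26 = 897.

Deadweight loss = $897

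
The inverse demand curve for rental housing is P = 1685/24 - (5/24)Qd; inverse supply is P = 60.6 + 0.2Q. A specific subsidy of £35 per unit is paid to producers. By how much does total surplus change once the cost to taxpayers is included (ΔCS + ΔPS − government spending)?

Net change in total surplus = -£1500

Pre-subsidy: 1685/24 - (5/24)Q = 60.6 + 0.2Q gives Q* = 1153/49 and P* = 3200/49.
With the subsidy, sellers receive Ps = Pb + 35 for each unit, where Pb is the price buyers pay.
On the curves, Pb = 1685/24 - (5/24)Q and Ps = 60.6 + 0.2Q; the wedge Ps − Pb = 35 gives 60.6 + 0.2Q − (1685/24 - (5/24)Q) = 35, so Q' = 5353/49.
Then Pb = 1685/24 − (5/24)·(5353/49) = 2325/49 and Ps = 60.6 + 0.2·(5353/49) = 4040/49.
ΔCS = ½(1153/49 + 5353/49)(3200/49 − 2325/49) = 406625/343; ΔPS = ½(1153/49 + 5353/49)(4040/49 − 3200/49) = 390360/343.
Government spending = 35 × 5353/49 = 26765/7.
Net change = 406625/343 + 390360/343 − 26765/7 = -1500. The loss equals the DWL triangle ½·35·600/7.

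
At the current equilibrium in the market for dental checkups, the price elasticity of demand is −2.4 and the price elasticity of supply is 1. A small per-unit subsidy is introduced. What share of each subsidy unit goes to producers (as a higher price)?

For a small subsidy around the equilibrium, the benefit split depends on the relative slopes, which at a point are proportional to the elasticities.
Buyer share = εs/(εs + |εd|) = 1/(1 + 2.4) = 5/17; seller share = |εd|/(εs + |εd|) = 12/17.
So producers capture 12/17 of the subsidy.

Producer share = 12/17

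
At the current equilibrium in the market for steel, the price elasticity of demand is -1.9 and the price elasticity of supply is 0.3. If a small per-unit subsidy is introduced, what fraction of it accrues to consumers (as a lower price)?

Consumer share = 3/22

For a small subsidy around the equilibrium, the benefit split depends on the relative slopes, which at a point are proportional to the elasticities.
Buyer share = εs/(εs + |εd|) = 0.3/(0.3 + 1.9) = 3/22; seller share = |εd|/(εs + |εd|) = 19/22.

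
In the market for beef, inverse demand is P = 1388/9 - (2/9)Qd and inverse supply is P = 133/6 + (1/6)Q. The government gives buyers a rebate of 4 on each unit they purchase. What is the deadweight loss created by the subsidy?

Deadweight loss = 144/7

Pre-subsidy: 1388/9 - (2/9)Q = 133/6 + (1/6)Q gives Q* = 2377/7 and P* = 1654/21.
With the rebate, buyers effectively pay Pb = Ps − 4, where Ps is the price sellers receive.
On the curves, Pb = 1388/9 - (2/9)Q and Ps = 133/6 + (1/6)Q; the wedge Ps − Pb = 4 gives 133/6 + (1/6)Q − (1388/9 - (2/9)Q) = 4, so Q' = 2449/7.
Then Pb = 1388/9 − (2/9)·(2449/7) = 1606/21 and Ps = 133/6 + (1/6)·(2449/7) = 1690/21.
The subsidy expands output by 2449/7 − 2377/7 = 72/7 past the efficient level; on those units the gap between marginal cost and willingness to pay runs from 0 up to 4.
DWL = ½ × 4 × 72/7 = 144/7.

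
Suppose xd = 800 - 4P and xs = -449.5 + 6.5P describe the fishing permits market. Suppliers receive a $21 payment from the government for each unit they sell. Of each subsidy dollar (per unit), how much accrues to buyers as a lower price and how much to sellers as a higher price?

Buyers gain $13 per unit; sellers gain $8 per unit

Pre-subsidy: 800 - 4P = -449.5 + 6.5P gives P* = 119, x* = 324.
With the subsidy, sellers receive Ps = Pb + 21 for each unit, where Pb is the price buyers pay.
Supply in terms of Pb becomes xs = -449.5 + 6.5(Pb + 21) = -313 + 6.5Pb. Setting this equal to demand: 800 - 4Pb = -313 + 6.5Pb, so Pb = 106.
Sellers receive Ps = 106 + 21 = 127; x' = 800 − 4·106 = 376.
Buyers' price falls by P* − Pb = 119 − 106 = 13; sellers' price rises by Ps − P* = 127 − 119 = 8.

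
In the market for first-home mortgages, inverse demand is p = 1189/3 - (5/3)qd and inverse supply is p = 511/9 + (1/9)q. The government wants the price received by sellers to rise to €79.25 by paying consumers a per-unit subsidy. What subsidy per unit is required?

At a seller price of 79.25, quantity supplied is -511 + 9·79.25 = 202.25.
Buyers absorb 202.25 only when they pay pb = 1189/3 − (5/3)·202.25 = 59.25.
s = ps − pb = 79.25 − 59.25 = 20.

Required subsidy s = €20 per unit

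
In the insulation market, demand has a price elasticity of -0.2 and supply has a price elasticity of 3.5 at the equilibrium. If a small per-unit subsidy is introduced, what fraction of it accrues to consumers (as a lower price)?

For a small subsidy around the equilibrium, the benefit split depends on the relative slopes, which at a point are proportional to the elasticities.
Buyer share = εs/(εs + |εd|) = 3.5/(3.5 + 0.2) = 35/37; seller share = |εd|/(εs + |εd|) = 2/37.

Consumer share = 35/37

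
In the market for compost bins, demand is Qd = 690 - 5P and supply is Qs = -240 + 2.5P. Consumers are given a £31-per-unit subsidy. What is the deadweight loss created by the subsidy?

Pre-subsidy: 690 - 5P = -240 + 2.5P gives P* = 124, Q* = 70.
With the rebate, buyers effectively pay Pb = Ps − 31, where Ps is the price sellers receive.
Demand in terms of Ps becomes Qd = 690 − 5(Ps − 31) = 845 - 5Ps. Setting this equal to supply: 845 - 5Ps = -240 + 2.5Ps, so Ps = 434/3.
Buyers pay Pb = 434/3 − 31 = 341/3; Q' = -240 + 2.5·(434/3) = 365/3.
The subsidy expands output by 365/3 − 70 = 155/3 past the efficient level; on those units the gap between marginal cost and willingness to pay runs from 0 up to 31.
DWL = ½ × 31 × 155/3 = 4805/6.

Deadweight loss = 4805/6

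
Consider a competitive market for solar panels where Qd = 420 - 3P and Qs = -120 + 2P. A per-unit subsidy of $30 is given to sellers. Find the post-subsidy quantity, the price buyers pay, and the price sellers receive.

Q' = 132; buyers pay $96; sellers receive $126

Pre-subsidy: 420 - 3P = -120 + 2P gives P* = 108, Q* = 96.
With the subsidy, sellers receive Ps = Pb + 30 for each unit, where Pb is the price buyers pay.
Supply in terms of Pb becomes Qs = -120 + 2(Pb + 30) = -60 + 2Pb. Setting this equal to demand: 420 - 3Pb = -60 + 2Pb, so Pb = 96.
Sellers receive Ps = 96 + 30 = 126; Q' = 420 − 3·96 = 132.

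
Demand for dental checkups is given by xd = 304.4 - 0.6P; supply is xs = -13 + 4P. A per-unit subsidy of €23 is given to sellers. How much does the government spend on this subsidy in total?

Pre-subsidy: 304.4 - 0.6P = -13 + 4P gives P* = 69, x* = 263.
With the subsidy, sellers receive Ps = Pb + 23 for each unit, where Pb is the price buyers pay.
Supply in terms of Pb becomes xs = -13 + 4(Pb + 23) = 79 + 4Pb. Setting this equal to demand: 304.4 - 0.6Pb = 79 + 4Pb, so Pb = 49.
Sellers receive Ps = 49 + 23 = 72; x' = 304.4 − 0.6·49 = 275.
Government outlay = subsidy × quantity = 23 × 275 = 6325.

Government cost = €6325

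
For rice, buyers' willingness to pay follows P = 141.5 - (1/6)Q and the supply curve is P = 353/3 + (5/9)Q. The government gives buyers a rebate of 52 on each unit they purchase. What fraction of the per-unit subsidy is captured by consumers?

Consumer share = 3/13

Pre-subsidy: 141.5 - (1/6)Q = 353/3 + (5/9)Q gives Q* = 33 and P* = 136.
With the rebate, buyers effectively pay Pb = Ps − 52, where Ps is the price sellers receive.
On the curves, Pb = 141.5 - (1/6)Q and Ps = 353/3 + (5/9)Q; the wedge Ps − Pb = 52 gives 353/3 + (5/9)Q − (141.5 - (1/6)Q) = 52, so Q' = 105.
Then Pb = 141.5 − (1/6)·105 = 124 and Ps = 353/3 + (5/9)·105 = 176.
Buyers' price falls by P* − Pb = 136 − 124 = 12; sellers' price rises by Ps − P* = 176 − 136 = 40.
So consumers capture 12/52 = 3/13 of each unit of subsidy.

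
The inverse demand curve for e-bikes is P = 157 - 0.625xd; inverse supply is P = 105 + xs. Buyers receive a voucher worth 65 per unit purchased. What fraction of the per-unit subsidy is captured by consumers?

Consumer share = 5/13

Pre-subsidy: 157 - 0.625x = 105 + x gives x* = 32 and P* = 137.
With the rebate, buyers effectively pay Pb = Ps − 65, where Ps is the price sellers receive.
On the curves, Pb = 157 - 0.625x and Ps = 105 + x; the wedge Ps − Pb = 65 gives 105 + x − (157 - 0.625x) = 65, so x' = 72.
Then Pb = 157 − 0.625·72 = 112 and Ps = 105 + 1·72 = 177.
Buyers' price falls by P* − Pb = 137 − 112 = 25; sellers' price rises by Ps − P* = 177 − 137 = 40.
So consumers capture 25/65 = 5/13 of each unit of subsidy.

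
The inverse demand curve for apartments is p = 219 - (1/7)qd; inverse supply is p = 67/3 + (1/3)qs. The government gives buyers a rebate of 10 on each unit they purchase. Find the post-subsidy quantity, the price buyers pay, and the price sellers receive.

Pre-subsidy: 219 - (1/7)q = 67/3 + (1/3)q gives q* = 413 and p* = 160.
With the rebate, buyers effectively pay pb = ps − 10, where ps is the price sellers receive.
On the curves, pb = 219 - (1/7)q and ps = 67/3 + (1/3)q; the wedge ps − pb = 10 gives 67/3 + (1/3)q − (219 - (1/7)q) = 10, so q' = 434.
Then pb = 219 − (1/7)·434 = 157 and ps = 67/3 + (1/3)·434 = 167.

q' = 434; buyers pay 157; sellers receive 167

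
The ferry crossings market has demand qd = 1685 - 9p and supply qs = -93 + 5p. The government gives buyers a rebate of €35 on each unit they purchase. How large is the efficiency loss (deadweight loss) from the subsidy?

Deadweight loss = €1968.75

Pre-subsidy: 1685 - 9p = -93 + 5p gives p* = 127, q* = 542.
With the rebate, buyers effectively pay pb = ps − 35, where ps is the price sellers receive.
Demand in terms of ps becomes qd = 1685 − 9(ps − 35) = 2000 - 9ps. Setting this equal to supply: 2000 - 9ps = -93 + 5ps, so ps = 149.5.
Buyers pay pb = 149.5 − 35 = 114.5; q' = -93 + 5·149.5 = 654.5.
The subsidy expands output by 654.5 − 542 = 112.5 past the efficient level; on those units the gap between marginal cost and willingness to pay runs from 0 up to 35.
DWL = ½ × 35 × 112.5 = 1968.75.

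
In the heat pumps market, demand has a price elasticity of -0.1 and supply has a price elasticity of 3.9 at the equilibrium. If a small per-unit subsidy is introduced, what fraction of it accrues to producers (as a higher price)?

For a small subsidy around the equilibrium, the benefit split depends on the relative slopes, which at a point are proportional to the elasticities.
Buyer share = εs/(εs + |εd|) = 3.9/(3.9 + 0.1) = 0.975; seller share = |εd|/(εs + |εd|) = 0.025.
So producers capture 0.025 of the subsidy.

Producer share = 0.025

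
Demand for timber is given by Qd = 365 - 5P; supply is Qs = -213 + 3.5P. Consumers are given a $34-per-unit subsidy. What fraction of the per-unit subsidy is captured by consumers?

Pre-subsidy: 365 - 5P = -213 + 3.5P gives P* = 68, Q* = 25.
With the rebate, buyers effectively pay Pb = Ps − 34, where Ps is the price sellers receive.
Demand in terms of Ps becomes Qd = 365 − 5(Ps − 34) = 535 - 5Ps. Setting this equal to supply: 535 - 5Ps = -213 + 3.5Ps, so Ps = 88.
Buyers pay Pb = 88 − 34 = 54; Q' = -213 + 3.5·88 = 95.
Buyers' price falls by P* − Pb = 68 − 54 = 14; sellers' price rises by Ps − P* = 88 − 68 = 20.
So consumers capture 14/34 = 7/17 of each unit of subsidy.

Consumer share = 7/17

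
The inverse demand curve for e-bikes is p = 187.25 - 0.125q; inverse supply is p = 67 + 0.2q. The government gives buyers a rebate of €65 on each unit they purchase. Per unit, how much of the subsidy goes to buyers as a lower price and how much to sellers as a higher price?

Buyers gain €25 per unit; sellers gain €40 per unit

Pre-subsidy: 187.25 - 0.125q = 67 + 0.2q gives q* = 370 and p* = 141.
With the rebate, buyers effectively pay pb = ps − 65, where ps is the price sellers receive.
On the curves, pb = 187.25 - 0.125q and ps = 67 + 0.2q; the wedge ps − pb = 65 gives 67 + 0.2q − (187.25 - 0.125q) = 65, so q' = 570.
Then pb = 187.25 − 0.125·570 = 116 and ps = 67 + 0.2·570 = 181.
Buyers' price falls by p* − pb = 141 − 116 = 25; sellers' price rises by ps − p* = 181 − 141 = 40.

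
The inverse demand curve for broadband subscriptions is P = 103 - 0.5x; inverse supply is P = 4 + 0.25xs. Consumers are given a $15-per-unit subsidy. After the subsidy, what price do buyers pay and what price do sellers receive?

Pre-subsidy: 103 - 0.5x = 4 + 0.25x gives x* = 132 and P* = 37.
With the rebate, buyers effectively pay Pb = Ps − 15, where Ps is the price sellers receive.
On the curves, Pb = 103 - 0.5x and Ps = 4 + 0.25x; the wedge Ps − Pb = 15 gives 4 + 0.25x − (103 - 0.5x) = 15, so x' = 152.
Then Pb = 103 − 0.5·152 = 27 and Ps = 4 + 0.25·152 = 42.

Buyers pay $27; sellers receive $42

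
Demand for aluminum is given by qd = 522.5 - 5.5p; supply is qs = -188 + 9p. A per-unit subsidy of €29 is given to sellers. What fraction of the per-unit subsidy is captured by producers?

Producer share = 11/29

Pre-subsidy: 522.5 - 5.5p = -188 + 9p gives p* = 49, q* = 253.
With the subsidy, sellers receive ps = pb + 29 for each unit, where pb is the price buyers pay.
Supply in terms of pb becomes qs = -188 + 9(pb + 29) = 73 + 9pb. Setting this equal to demand: 522.5 - 5.5pb = 73 + 9pb, so pb = 31.
Sellers receive ps = 31 + 29 = 60; q' = 522.5 − 5.5·31 = 352.
Buyers' price falls by p* − pb = 49 − 31 = 18; sellers' price rises by ps − p* = 60 − 49 = 11.
So producers capture 11/29 = 11/29 of each unit of subsidy.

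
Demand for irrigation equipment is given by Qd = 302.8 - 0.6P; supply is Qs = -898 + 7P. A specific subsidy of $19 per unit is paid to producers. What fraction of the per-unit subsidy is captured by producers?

Producer share = 3/38

Pre-subsidy: 302.8 - 0.6P = -898 + 7P gives P* = 158, Q* = 208.
With the subsidy, sellers receive Ps = Pb + 19 for each unit, where Pb is the price buyers pay.
Supply in terms of Pb becomes Qs = -898 + 7(Pb + 19) = -765 + 7Pb. Setting this equal to demand: 302.8 - 0.6Pb = -765 + 7Pb, so Pb = 140.5.
Sellers receive Ps = 140.5 + 19 = 159.5; Q' = 302.8 − 0.6·140.5 = 218.5.
Buyers' price falls by P* − Pb = 158 − 140.5 = 17.5; sellers' price rises by Ps − P* = 159.5 − 158 = 1.5.
So producers capture 1.5/19 = 3/38 of each unit of subsidy.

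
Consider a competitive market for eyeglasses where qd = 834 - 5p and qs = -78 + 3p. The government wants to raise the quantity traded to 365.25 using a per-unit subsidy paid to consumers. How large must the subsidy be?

At q = 365.25, invert demand for the buyer price: pb = (834 − 365.25)/5 = 93.75; invert supply for the seller price: ps = (365.25 − (-78))/3 = 147.75.
The subsidy must fill the gap: s = ps − pb = 147.75 − 93.75 = 54.

Required subsidy s = 54 per unit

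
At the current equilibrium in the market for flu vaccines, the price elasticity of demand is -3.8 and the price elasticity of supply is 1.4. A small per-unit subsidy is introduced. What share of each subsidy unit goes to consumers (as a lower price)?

Consumer share = 7/26

For a small subsidy around the equilibrium, the benefit split depends on the relative slopes, which at a point are proportional to the elasticities.
Buyer share = εs/(εs + |εd|) = 1.4/(1.4 + 3.8) = 7/26; seller share = |εd|/(εs + |εd|) = 19/26.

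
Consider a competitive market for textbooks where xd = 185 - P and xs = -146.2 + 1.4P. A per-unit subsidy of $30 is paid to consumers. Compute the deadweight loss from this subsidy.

Deadweight loss = $262.5

Pre-subsidy: 185 - P = -146.2 + 1.4P gives P* = 138, x* = 47.
With the rebate, buyers effectively pay Pb = Ps − 30, where Ps is the price sellers receive.
Demand in terms of Ps becomes xd = 185 − 1(Ps − 30) = 215 - Ps. Setting this equal to supply: 215 - Ps = -146.2 + 1.4Ps, so Ps = 150.5.
Buyers pay Pb = 150.5 − 30 = 120.5; x' = -146.2 + 1.4·150.5 = 64.5.
The subsidy expands output by 64.5 − 47 = 17.5 past the efficient level; on those units the gap between marginal cost and willingness to pay runs from 0 up to 30.
DWL = ½ × 30 × 17.5 = 262.5.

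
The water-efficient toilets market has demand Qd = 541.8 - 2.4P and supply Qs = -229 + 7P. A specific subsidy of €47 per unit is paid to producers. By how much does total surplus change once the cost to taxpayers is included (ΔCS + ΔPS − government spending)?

Net change in total surplus = -€1974

Pre-subsidy: 541.8 - 2.4P = -229 + 7P gives P* = 82, Q* = 345.
With the subsidy, sellers receive Ps = Pb + 47 for each unit, where Pb is the price buyers pay.
Supply in terms of Pb becomes Qs = -229 + 7(Pb + 47) = 100 + 7Pb. Setting this equal to demand: 541.8 - 2.4Pb = 100 + 7Pb, so Pb = 47.
Sellers receive Ps = 47 + 47 = 94; Q' = 541.8 − 2.4·47 = 429.
ΔCS = ½(345 + 429)(82 − 47) = 13545; ΔPS = ½(345 + 429)(94 − 82) = 4644.
Government spending = 47 × 429 = 20163.
Net change = 13545 + 4644 − 20163 = -1974. The loss equals the DWL triangle ½·47·84.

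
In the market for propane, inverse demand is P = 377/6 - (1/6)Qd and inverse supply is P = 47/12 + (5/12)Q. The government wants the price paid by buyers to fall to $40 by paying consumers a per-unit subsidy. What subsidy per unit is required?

At a buyer price of 40, quantity demanded is 377 − 6·40 = 137.
Sellers supply 137 only when they receive Ps = 47/12 + (5/12)·137 = 61.
s = Ps − Pb = 61 − 40 = 21.

Required subsidy s = $21 per unit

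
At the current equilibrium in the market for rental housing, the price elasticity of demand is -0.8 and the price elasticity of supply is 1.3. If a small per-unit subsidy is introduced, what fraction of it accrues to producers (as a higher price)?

Producer share = 8/21

For a small subsidy around the equilibrium, the benefit split depends on the relative slopes, which at a point are proportional to the elasticities.
Buyer share = εs/(εs + |εd|) = 1.3/(1.3 + 0.8) = 13/21; seller share = |εd|/(εs + |εd|) = 8/21.
So producers capture 8/21 of the subsidy.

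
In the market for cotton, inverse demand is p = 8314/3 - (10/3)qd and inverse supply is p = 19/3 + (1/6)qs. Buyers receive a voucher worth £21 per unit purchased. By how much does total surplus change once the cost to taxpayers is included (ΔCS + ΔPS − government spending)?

Net change in total surplus = -£63

Pre-subsidy: 8314/3 - (10/3)q = 19/3 + (1/6)q gives q* = 790 and p* = 138.
With the rebate, buyers effectively pay pb = ps − 21, where ps is the price sellers receive.
On the curves, pb = 8314/3 - (10/3)q and ps = 19/3 + (1/6)q; the wedge ps − pb = 21 gives 19/3 + (1/6)q − (8314/3 - (10/3)q) = 21, so q' = 796.
Then pb = 8314/3 − (10/3)·796 = 118 and ps = 19/3 + (1/6)·796 = 139.
ΔCS = ½(790 + 796)(138 − 118) = 15860; ΔPS = ½(790 + 796)(139 − 138) = 793.
Government spending = 21 × 796 = 16716.
Net change = 15860 + 793 − 16716 = -63. The loss equals the DWL triangle ½·21·6.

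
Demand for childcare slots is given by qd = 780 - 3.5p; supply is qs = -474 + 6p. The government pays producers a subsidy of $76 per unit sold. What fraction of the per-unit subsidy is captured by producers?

Producer share = 7/19

Pre-subsidy: 780 - 3.5p = -474 + 6p gives p* = 132, q* = 318.
With the subsidy, sellers receive ps = pb + 76 for each unit, where pb is the price buyers pay.
Supply in terms of pb becomes qs = -474 + 6(pb + 76) = -18 + 6pb. Setting this equal to demand: 780 - 3.5pb = -18 + 6pb, so pb = 84.
Sellers receive ps = 84 + 76 = 160; q' = 780 − 3.5·84 = 486.
Buyers' price falls by p* − pb = 132 − 84 = 48; sellers' price rises by ps − p* = 160 − 132 = 28.
So producers capture 28/76 = 7/19 of each unit of subsidy.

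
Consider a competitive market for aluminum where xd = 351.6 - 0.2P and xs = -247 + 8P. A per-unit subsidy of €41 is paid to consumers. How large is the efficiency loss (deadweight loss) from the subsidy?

Pre-subsidy: 351.6 - 0.2P = -247 + 8P gives P* = 73, x* = 337.
With the rebate, buyers effectively pay Pb = Ps − 41, where Ps is the price sellers receive.
Demand in terms of Ps becomes xd = 351.6 − 0.2(Ps − 41) = 359.8 - 0.2Ps. Setting this equal to supply: 359.8 - 0.2Ps = -247 + 8Ps, so Ps = 74.
Buyers pay Pb = 74 − 41 = 33; x' = -247 + 8·74 = 345.
The subsidy expands output by 345 − 337 = 8 past the efficient level; on those units the gap between marginal cost and willingness to pay runs from 0 up to 41.
DWL = ½ × 41 × 8 = 164.

Deadweight loss = €164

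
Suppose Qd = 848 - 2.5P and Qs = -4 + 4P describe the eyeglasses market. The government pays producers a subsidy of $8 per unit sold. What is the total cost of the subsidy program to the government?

Pre-subsidy: 848 - 2.5P = -4 + 4P gives P* = 1704/13, Q* = 6764/13.
With the subsidy, sellers receive Ps = Pb + 8 for each unit, where Pb is the price buyers pay.
Supply in terms of Pb becomes Qs = -4 + 4(Pb + 8) = 28 + 4Pb. Setting this equal to demand: 848 - 2.5Pb = 28 + 4Pb, so Pb = 1640/13.
Sellers receive Ps = 1640/13 + 8 = 1744/13; Q' = 848 − 2.5·(1640/13) = 6924/13.
Government outlay = subsidy × quantity = 8 × 6924/13 = 55392/13.

Government cost = 55392/13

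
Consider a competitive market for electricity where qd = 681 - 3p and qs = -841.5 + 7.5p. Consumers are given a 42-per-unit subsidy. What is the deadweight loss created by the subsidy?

Deadweight loss = 1890

Pre-subsidy: 681 - 3p = -841.5 + 7.5p gives p* = 145, q* = 246.
With the rebate, buyers effectively pay pb = ps − 42, where ps is the price sellers receive.
Demand in terms of ps becomes qd = 681 − 3(ps − 42) = 807 - 3ps. Setting this equal to supply: 807 - 3ps = -841.5 + 7.5ps, so ps = 157.
Buyers pay pb = 157 − 42 = 115; q' = -841.5 + 7.5·157 = 336.
The subsidy expands output by 336 − 246 = 90 past the efficient level; on those units the gap between marginal cost and willingness to pay runs from 0 up to 42.
DWL = ½ × 42 × 90 = 1890.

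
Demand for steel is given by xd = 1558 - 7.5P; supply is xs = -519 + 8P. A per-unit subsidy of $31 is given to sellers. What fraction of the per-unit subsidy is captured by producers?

Producer share = 15/31

Pre-subsidy: 1558 - 7.5P = -519 + 8P gives P* = 134, x* = 553.
With the subsidy, sellers receive Ps = Pb + 31 for each unit, where Pb is the price buyers pay.
Supply in terms of Pb becomes xs = -519 + 8(Pb + 31) = -271 + 8Pb. Setting this equal to demand: 1558 - 7.5Pb = -271 + 8Pb, so Pb = 118.
Sellers receive Ps = 118 + 31 = 149; x' = 1558 − 7.5·118 = 673.
Buyers' price falls by P* − Pb = 134 − 118 = 16; sellers' price rises by Ps − P* = 149 − 134 = 15.
So producers capture 15/31 = 15/31 of each unit of subsidy.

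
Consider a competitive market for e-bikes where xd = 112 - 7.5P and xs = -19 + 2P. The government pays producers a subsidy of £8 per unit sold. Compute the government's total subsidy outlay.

Government cost = 3224/19

Pre-subsidy: 112 - 7.5P = -19 + 2P gives P* = 262/19, x* = 163/19.
With the subsidy, sellers receive Ps = Pb + 8 for each unit, where Pb is the price buyers pay.
Supply in terms of Pb becomes xs = -19 + 2(Pb + 8) = -3 + 2Pb. Setting this equal to demand: 112 - 7.5Pb = -3 + 2Pb, so Pb = 230/19.
Sellers receive Ps = 230/19 + 8 = 382/19; x' = 112 − 7.5·(230/19) = 403/19.
Government outlay = subsidy × quantity = 8 × 403/19 = 3224/19.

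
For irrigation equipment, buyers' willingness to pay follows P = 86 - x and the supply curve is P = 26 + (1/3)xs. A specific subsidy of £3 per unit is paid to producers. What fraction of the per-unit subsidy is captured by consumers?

Pre-subsidy: 86 - x = 26 + (1/3)x gives x* = 45 and P* = 41.
With the subsidy, sellers receive Ps = Pb + 3 for each unit, where Pb is the price buyers pay.
On the curves, Pb = 86 - x and Ps = 26 + (1/3)x; the wedge Ps − Pb = 3 gives 26 + (1/3)x − (86 - x) = 3, so x' = 47.25.
Then Pb = 86 − 1·47.25 = 38.75 and Ps = 26 + (1/3)·47.25 = 41.75.
Buyers' price falls by P* − Pb = 41 − 38.75 = 2.25; sellers' price rises by Ps − P* = 41.75 − 41 = 0.75.
So consumers capture 2.25/3 = 0.75 of each unit of subsidy.

Consumer share = 0.75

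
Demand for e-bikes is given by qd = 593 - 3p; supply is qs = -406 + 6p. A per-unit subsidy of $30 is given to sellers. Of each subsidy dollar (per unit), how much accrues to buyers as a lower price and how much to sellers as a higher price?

Buyers gain $20 per unit; sellers gain $10 per unit

Pre-subsidy: 593 - 3p = -406 + 6p gives p* = 111, q* = 260.
With the subsidy, sellers receive ps = pb + 30 for each unit, where pb is the price buyers pay.
Supply in terms of pb becomes qs = -406 + 6(pb + 30) = -226 + 6pb. Setting this equal to demand: 593 - 3pb = -226 + 6pb, so pb = 91.
Sellers receive ps = 91 + 30 = 121; q' = 593 − 3·91 = 320.
Buyers' price falls by p* − pb = 111 − 91 = 20; sellers' price rises by ps − p* = 121 − 111 = 10.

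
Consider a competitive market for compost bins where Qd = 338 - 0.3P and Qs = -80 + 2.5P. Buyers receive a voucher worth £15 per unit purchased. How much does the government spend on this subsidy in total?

Government cost = 249675/56

Pre-subsidy: 338 - 0.3P = -80 + 2.5P gives P* = 1045/7, Q* = 4105/14.
With the rebate, buyers effectively pay Pb = Ps − 15, where Ps is the price sellers receive.
Demand in terms of Ps becomes Qd = 338 − 0.3(Ps − 15) = 342.5 - 0.3Ps. Setting this equal to supply: 342.5 - 0.3Ps = -80 + 2.5Ps, so Ps = 4225/28.
Buyers pay Pb = 4225/28 − 15 = 3805/28; Q' = -80 + 2.5·(4225/28) = 16645/56.
Government outlay = subsidy × quantity = 15 × 16645/56 = 249675/56.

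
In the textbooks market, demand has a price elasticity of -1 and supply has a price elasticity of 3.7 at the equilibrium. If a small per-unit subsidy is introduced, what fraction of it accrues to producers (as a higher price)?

Producer share = 10/47

For a small subsidy around the equilibrium, the benefit split depends on the relative slopes, which at a point are proportional to the elasticities.
Buyer share = εs/(εs + |εd|) = 3.7/(3.7 + 1) = 37/47; seller share = |εd|/(εs + |εd|) = 10/47.
So producers capture 10/47 of the subsidy.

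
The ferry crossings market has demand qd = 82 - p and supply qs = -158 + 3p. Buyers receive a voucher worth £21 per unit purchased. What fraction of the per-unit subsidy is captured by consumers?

Consumer share = 0.75

Pre-subsidy: 82 - p = -158 + 3p gives p* = 60, q* = 22.
With the rebate, buyers effectively pay pb = ps − 21, where ps is the price sellers receive.
Demand in terms of ps becomes qd = 82 − 1(ps − 21) = 103 - ps. Setting this equal to supply: 103 - ps = -158 + 3ps, so ps = 65.25.
Buyers pay pb = 65.25 − 21 = 44.25; q' = -158 + 3·65.25 = 37.75.
Buyers' price falls by p* − pb = 60 − 44.25 = 15.75; sellers' price rises by ps − p* = 65.25 − 60 = 5.25.
So consumers capture 15.75/21 = 0.75 of each unit of subsidy.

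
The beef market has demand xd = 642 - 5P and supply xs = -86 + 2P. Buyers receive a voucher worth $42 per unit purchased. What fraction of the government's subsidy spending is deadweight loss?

DWL / government spending = 15/91

Pre-subsidy: 642 - 5P = -86 + 2P gives P* = 104, x* = 122.
With the rebate, buyers effectively pay Pb = Ps − 42, where Ps is the price sellers receive.
Demand in terms of Ps becomes xd = 642 − 5(Ps − 42) = 852 - 5Ps. Setting this equal to supply: 852 - 5Ps = -86 + 2Ps, so Ps = 134.
Buyers pay Pb = 134 − 42 = 92; x' = -86 + 2·134 = 182.
ΔCS = ½(122 + 182)(104 − 92) = 1824; ΔPS = ½(122 + 182)(134 − 104) = 4560.
Government spending = 42 × 182 = 7644.
DWL = ½ × 42 × (182 − 122) = 1260; fraction = 1260 / 7644 = 15/91.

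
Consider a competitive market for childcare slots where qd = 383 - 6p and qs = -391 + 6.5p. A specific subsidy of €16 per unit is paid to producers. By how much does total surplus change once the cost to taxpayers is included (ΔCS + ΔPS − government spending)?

Net change in total surplus = -€399.36

Pre-subsidy: 383 - 6p = -391 + 6.5p gives p* = 61.92, q* = 11.48.
With the subsidy, sellers receive ps = pb + 16 for each unit, where pb is the price buyers pay.
Supply in terms of pb becomes qs = -391 + 6.5(pb + 16) = -287 + 6.5pb. Setting this equal to demand: 383 - 6pb = -287 + 6.5pb, so pb = 53.6.
Sellers receive ps = 53.6 + 16 = 69.6; q' = 383 − 6·53.6 = 61.4.
ΔCS = ½(11.48 + 61.4)(61.92 − 53.6) = 303.1808; ΔPS = ½(11.48 + 61.4)(69.6 − 61.92) = 279.8592.
Government spending = 16 × 61.4 = 982.4.
Net change = 303.1808 + 279.8592 − 982.4 = -399.36. The loss equals the DWL triangle ½·16·49.92.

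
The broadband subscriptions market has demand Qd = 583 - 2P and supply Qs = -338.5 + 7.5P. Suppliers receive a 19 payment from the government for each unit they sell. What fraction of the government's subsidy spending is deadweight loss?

DWL / government spending = 15/419

Pre-subsidy: 583 - 2P = -338.5 + 7.5P gives P* = 97, Q* = 389.
With the subsidy, sellers receive Ps = Pb + 19 for each unit, where Pb is the price buyers pay.
Supply in terms of Pb becomes Qs = -338.5 + 7.5(Pb + 19) = -196 + 7.5Pb. Setting this equal to demand: 583 - 2Pb = -196 + 7.5Pb, so Pb = 82.
Sellers receive Ps = 82 + 19 = 101; Q' = 583 − 2·82 = 419.
ΔCS = ½(389 + 419)(97 − 82) = 6060; ΔPS = ½(389 + 419)(101 − 97) = 1616.
Government spending = 19 × 419 = 7961.
DWL = ½ × 19 × (419 − 389) = 285; fraction = 285 / 7961 = 15/419.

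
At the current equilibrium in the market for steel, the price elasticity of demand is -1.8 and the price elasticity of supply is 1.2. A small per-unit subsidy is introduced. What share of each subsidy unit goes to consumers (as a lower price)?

Consumer share = 0.4

For a small subsidy around the equilibrium, the benefit split depends on the relative slopes, which at a point are proportional to the elasticities.
Buyer share = εs/(εs + |εd|) = 1.2/(1.2 + 1.8) = 0.4; seller share = |εd|/(εs + |εd|) = 0.6.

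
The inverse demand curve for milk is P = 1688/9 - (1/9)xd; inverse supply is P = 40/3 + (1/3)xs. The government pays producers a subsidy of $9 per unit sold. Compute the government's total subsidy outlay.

Government cost = $3710.25

Pre-subsidy: 1688/9 - (1/9)x = 40/3 + (1/3)x gives x* = 392 and P* = 144.
With the subsidy, sellers receive Ps = Pb + 9 for each unit, where Pb is the price buyers pay.
On the curves, Pb = 1688/9 - (1/9)x and Ps = 40/3 + (1/3)x; the wedge Ps − Pb = 9 gives 40/3 + (1/3)x − (1688/9 - (1/9)x) = 9, so x' = 412.25.
Then Pb = 1688/9 − (1/9)·412.25 = 141.75 and Ps = 40/3 + (1/3)·412.25 = 150.75.
Government outlay = subsidy × quantity = 9 × 412.25 = 3710.25.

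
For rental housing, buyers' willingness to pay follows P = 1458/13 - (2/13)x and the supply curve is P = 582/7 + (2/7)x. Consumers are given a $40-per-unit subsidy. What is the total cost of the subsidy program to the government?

Pre-subsidy: 1458/13 - (2/13)x = 582/7 + (2/7)x gives x* = 66 and P* = 102.
With the rebate, buyers effectively pay Pb = Ps − 40, where Ps is the price sellers receive.
On the curves, Pb = 1458/13 - (2/13)x and Ps = 582/7 + (2/7)x; the wedge Ps − Pb = 40 gives 582/7 + (2/7)x − (1458/13 - (2/13)x) = 40, so x' = 157.
Then Pb = 1458/13 − (2/13)·157 = 88 and Ps = 582/7 + (2/7)·157 = 128.
Government outlay = subsidy × quantity = 40 × 157 = 6280.

Government cost = $6280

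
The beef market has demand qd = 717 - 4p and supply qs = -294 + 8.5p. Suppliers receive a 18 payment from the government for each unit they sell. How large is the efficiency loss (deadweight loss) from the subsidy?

Deadweight loss = 440.64

Pre-subsidy: 717 - 4p = -294 + 8.5p gives p* = 80.88, q* = 393.48.
With the subsidy, sellers receive ps = pb + 18 for each unit, where pb is the price buyers pay.
Supply in terms of pb becomes qs = -294 + 8.5(pb + 18) = -141 + 8.5pb. Setting this equal to demand: 717 - 4pb = -141 + 8.5pb, so pb = 68.64.
Sellers receive ps = 68.64 + 18 = 86.64; q' = 717 − 4·68.64 = 442.44.
The subsidy expands output by 442.44 − 393.48 = 48.96 past the efficient level; on those units the gap between marginal cost and willingness to pay runs from 0 up to 18.
DWL = ½ × 18 × 48.96 = 440.64.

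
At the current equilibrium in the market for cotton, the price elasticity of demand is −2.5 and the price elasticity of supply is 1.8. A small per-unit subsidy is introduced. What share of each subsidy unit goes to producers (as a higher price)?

For a small subsidy around the equilibrium, the benefit split depends on the relative slopes, which at a point are proportional to the elasticities.
Buyer share = εs/(εs + |εd|) = 1.8/(1.8 + 2.5) = 18/43; seller share = |εd|/(εs + |εd|) = 25/43.
So producers capture 25/43 of the subsidy.

Producer share = 25/43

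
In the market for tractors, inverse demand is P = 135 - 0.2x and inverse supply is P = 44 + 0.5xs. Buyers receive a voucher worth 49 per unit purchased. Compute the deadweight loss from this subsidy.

Deadweight loss = 1715

Pre-subsidy: 135 - 0.2x = 44 + 0.5x gives x* = 130 and P* = 109.
With the rebate, buyers effectively pay Pb = Ps − 49, where Ps is the price sellers receive.
On the curves, Pb = 135 - 0.2x and Ps = 44 + 0.5x; the wedge Ps − Pb = 49 gives 44 + 0.5x − (135 - 0.2x) = 49, so x' = 200.
Then Pb = 135 − 0.2·200 = 95 and Ps = 44 + 0.5·200 = 144.
The subsidy expands output by 200 − 130 = 70 past the efficient level; on those units the gap between marginal cost and willingness to pay runs from 0 up to 49.
DWL = ½ × 49 × 70 = 1715.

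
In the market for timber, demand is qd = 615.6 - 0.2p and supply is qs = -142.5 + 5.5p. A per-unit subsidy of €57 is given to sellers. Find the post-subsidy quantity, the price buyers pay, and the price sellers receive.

Pre-subsidy: 615.6 - 0.2p = -142.5 + 5.5p gives p* = 133, q* = 589.
With the subsidy, sellers receive ps = pb + 57 for each unit, where pb is the price buyers pay.
Supply in terms of pb becomes qs = -142.5 + 5.5(pb + 57) = 171 + 5.5pb. Setting this equal to demand: 615.6 - 0.2pb = 171 + 5.5pb, so pb = 78.
Sellers receive ps = 78 + 57 = 135; q' = 615.6 − 0.2·78 = 600.

q' = 600; buyers pay €78; sellers receive €135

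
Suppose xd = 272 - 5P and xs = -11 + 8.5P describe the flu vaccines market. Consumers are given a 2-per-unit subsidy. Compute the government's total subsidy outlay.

Government cost = 9368/27

Pre-subsidy: 272 - 5P = -11 + 8.5P gives P* = 566/27, x* = 4514/27.
With the rebate, buyers effectively pay Pb = Ps − 2, where Ps is the price sellers receive.
Demand in terms of Ps becomes xd = 272 − 5(Ps − 2) = 282 - 5Ps. Setting this equal to supply: 282 - 5Ps = -11 + 8.5Ps, so Ps = 586/27.
Buyers pay Pb = 586/27 − 2 = 532/27; x' = -11 + 8.5·(586/27) = 4684/27.
Government outlay = subsidy × quantity = 2 × 4684/27 = 9368/27.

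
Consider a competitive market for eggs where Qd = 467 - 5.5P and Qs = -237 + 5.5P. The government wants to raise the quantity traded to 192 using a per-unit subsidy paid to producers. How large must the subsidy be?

At Q = 192, invert demand for the buyer price: Pb = (467 − 192)/5.5 = 50; invert supply for the seller price: Ps = (192 − (-237))/5.5 = 78.
The subsidy must fill the gap: s = Ps − Pb = 78 − 50 = 28.

Required subsidy s = 28 per unit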